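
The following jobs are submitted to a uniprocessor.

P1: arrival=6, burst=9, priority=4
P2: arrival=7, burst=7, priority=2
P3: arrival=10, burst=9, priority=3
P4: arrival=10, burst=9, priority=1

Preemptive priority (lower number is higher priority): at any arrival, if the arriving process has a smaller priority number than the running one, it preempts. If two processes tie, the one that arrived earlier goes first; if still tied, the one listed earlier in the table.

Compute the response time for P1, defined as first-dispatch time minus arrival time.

0

Timeline: | idle 0-6 | P1 6-7 | P2 7-10 | P4 10-19 | P2 19-23 | P3 23-32 | P1 32-40 |
Completion: P1=40  P2=23  P3=32  P4=19
Response(P1) = first start − arrival = 6 − 6 = 0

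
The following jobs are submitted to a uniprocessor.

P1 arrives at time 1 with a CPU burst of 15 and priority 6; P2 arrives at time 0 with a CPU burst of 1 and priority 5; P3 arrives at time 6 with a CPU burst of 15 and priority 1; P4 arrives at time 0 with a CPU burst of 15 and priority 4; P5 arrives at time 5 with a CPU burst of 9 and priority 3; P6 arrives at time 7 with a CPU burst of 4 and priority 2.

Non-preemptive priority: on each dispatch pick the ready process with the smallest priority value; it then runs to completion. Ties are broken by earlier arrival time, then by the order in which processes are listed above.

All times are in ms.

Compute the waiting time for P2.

43

Timeline: | P4 0-15 | P3 15-30 | P6 30-34 | P5 34-43 | P2 43-44 | P1 44-59 |
Completion: P1=59  P2=44  P3=30  P4=15  P5=43  P6=34
Waiting(P2) = turnaround − burst = 44 − 1 = 43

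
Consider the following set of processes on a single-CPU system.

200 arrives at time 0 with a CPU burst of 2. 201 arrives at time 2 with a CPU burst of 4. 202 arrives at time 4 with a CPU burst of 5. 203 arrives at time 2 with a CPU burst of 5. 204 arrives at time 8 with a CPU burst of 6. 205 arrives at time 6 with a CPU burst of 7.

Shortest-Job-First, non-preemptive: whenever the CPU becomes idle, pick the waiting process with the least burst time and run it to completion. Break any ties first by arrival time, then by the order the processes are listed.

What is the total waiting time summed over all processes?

Schedule: | 200 0-2 | 201 2-6 | 203 6-11 | 202 11-16 | 204 16-22 | 205 22-29 |
Completion: 200=2  201=6  202=16  203=11  204=22  205=29
Waiting = turnaround − burst: 200=0, 201=0, 202=7, 203=4, 204=8, 205=16
Total waiting = 0 + 0 + 7 + 4 + 8 + 16 = 35

35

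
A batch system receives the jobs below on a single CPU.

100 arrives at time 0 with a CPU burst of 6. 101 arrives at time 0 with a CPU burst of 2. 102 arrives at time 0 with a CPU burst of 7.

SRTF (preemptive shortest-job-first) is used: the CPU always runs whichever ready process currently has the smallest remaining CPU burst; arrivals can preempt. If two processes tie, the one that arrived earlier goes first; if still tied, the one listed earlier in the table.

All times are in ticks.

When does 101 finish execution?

Schedule: | 101 0-2 | 100 2-8 | 102 8-15 |
Completion: 100=8  101=2  102=15
Turnaround (C−A): 100=8  101=2  102=15

2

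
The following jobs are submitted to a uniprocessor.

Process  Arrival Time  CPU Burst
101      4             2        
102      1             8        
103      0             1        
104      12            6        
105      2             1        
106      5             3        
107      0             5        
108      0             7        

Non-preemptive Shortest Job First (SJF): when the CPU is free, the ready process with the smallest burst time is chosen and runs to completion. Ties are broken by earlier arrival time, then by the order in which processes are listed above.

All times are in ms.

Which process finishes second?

107

Timeline: | 103 0-1 | 107 1-6 | 105 6-7 | 101 7-9 | 106 9-12 | 104 12-18 | 108 18-25 | 102 25-33 |
Completion: 101=9  102=33  103=1  104=18  105=7  106=12  107=6  108=25
Turnaround (C−A): 101=5  102=32  103=1  104=6  105=5  106=7  107=6  108=25
Finish order: 103 → 107 → 105 → 101 → 106 → 104 → 108 → 102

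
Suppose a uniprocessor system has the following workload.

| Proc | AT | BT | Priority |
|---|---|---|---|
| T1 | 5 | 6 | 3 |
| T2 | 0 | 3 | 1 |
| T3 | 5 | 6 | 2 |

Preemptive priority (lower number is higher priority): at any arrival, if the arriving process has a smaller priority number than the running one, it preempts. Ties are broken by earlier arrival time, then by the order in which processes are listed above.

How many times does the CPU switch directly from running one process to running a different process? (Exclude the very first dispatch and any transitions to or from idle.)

Schedule: | T2 0-3 | idle 3-5 | T3 5-11 | T1 11-17 |
Completion: T1=17  T2=3  T3=11

1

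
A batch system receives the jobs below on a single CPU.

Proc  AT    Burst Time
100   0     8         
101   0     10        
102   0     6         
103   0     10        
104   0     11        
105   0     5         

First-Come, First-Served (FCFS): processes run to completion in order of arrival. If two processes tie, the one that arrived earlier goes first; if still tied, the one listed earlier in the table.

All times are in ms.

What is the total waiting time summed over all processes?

Schedule: | 100 0-8 | 101 8-18 | 102 18-24 | 103 24-34 | 104 34-45 | 105 45-50 |
Completion: 100=8  101=18  102=24  103=34  104=45  105=50
Waiting = turnaround − burst: 100=0, 101=8, 102=18, 103=24, 104=34, 105=45
Total waiting = 0 + 8 + 18 + 24 + 34 + 45 = 129

129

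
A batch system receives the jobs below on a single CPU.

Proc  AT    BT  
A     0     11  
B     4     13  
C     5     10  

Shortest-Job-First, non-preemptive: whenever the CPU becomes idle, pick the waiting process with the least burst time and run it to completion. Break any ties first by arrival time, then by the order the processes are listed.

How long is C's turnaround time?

Schedule: | A 0-11 | C 11-21 | B 21-34 |
Completion: A=11  B=34  C=21
Turnaround(C) = completion − arrival = 21 − 5 = 16

16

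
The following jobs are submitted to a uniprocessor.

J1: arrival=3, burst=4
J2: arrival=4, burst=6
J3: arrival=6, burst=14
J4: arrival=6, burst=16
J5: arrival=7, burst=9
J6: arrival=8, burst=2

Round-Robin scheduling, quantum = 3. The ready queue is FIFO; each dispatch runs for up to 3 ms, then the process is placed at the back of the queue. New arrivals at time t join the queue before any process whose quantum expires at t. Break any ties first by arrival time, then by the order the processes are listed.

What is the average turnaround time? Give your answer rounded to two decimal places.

Timeline: | idle 0-3 | J1 3-6 | J2 6-9 | J3 9-12 | J4 12-15 | J1 15-16 | J5 16-19 | J6 19-21 | J2 21-24 | J3 24-27 | J4 27-30 | J5 30-33 | J3 33-36 | J4 36-39 | J5 39-42 | J3 42-45 | J4 45-48 | J3 48-50 | J4 50-54 |
Completion: J1=16  J2=24  J3=50  J4=54  J5=42  J6=21
Turnaround (C−A): J1=13  J2=20  J3=44  J4=48  J5=35  J6=13
Turnaround times: J1=13, J2=20, J3=44, J4=48, J5=35, J6=13
Average turnaround = (13+20+44+48+35+13) / 6 = 173/6 = 28.83

28.83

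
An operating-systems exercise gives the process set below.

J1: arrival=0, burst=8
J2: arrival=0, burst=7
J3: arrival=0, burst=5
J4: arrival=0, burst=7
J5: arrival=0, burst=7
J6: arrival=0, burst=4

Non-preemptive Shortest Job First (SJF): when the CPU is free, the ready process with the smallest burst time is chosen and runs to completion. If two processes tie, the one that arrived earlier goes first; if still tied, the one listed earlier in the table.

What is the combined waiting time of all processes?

Gantt: | J6 0-4 | J3 4-9 | J2 9-16 | J4 16-23 | J5 23-30 | J1 30-38 |
Completion: J1=38  J2=16  J3=9  J4=23  J5=30  J6=4
Waiting = turnaround − burst: J1=30, J2=9, J3=4, J4=16, J5=23, J6=0
Total waiting = 30 + 9 + 4 + 16 + 23 + 0 = 82

82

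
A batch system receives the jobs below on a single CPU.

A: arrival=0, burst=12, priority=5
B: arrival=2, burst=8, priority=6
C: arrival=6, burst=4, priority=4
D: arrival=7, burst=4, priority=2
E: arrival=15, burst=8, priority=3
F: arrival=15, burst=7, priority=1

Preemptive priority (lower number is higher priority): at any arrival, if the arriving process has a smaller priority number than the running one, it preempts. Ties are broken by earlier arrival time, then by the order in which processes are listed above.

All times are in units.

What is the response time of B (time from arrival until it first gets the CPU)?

Gantt: | A 0-6 | C 6-7 | D 7-11 | C 11-14 | A 14-15 | F 15-22 | E 22-30 | A 30-35 | B 35-43 |
Completion: A=35  B=43  C=14  D=11  E=30  F=22
Response(B) = first start − arrival = 35 − 2 = 33

33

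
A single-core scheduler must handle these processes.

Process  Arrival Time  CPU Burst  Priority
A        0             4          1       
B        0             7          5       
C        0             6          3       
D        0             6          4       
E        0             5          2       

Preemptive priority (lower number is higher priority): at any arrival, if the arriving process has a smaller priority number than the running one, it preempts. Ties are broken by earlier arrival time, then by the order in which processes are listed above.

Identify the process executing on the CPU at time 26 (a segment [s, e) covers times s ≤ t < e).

B

Gantt: | A 0-4 | E 4-9 | C 9-15 | D 15-21 | B 21-28 |
Completion: A=4  B=28  C=15  D=21  E=9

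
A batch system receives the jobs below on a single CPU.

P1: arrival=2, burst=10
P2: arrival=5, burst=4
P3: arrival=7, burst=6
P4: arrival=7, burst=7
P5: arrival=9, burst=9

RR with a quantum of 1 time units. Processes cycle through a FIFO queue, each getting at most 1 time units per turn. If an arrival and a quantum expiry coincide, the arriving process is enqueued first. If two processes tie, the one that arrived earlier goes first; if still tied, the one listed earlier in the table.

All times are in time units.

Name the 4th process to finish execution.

P4

Gantt: | idle 0-2 | P1 2-5 | P2 5-6 | P1 6-7 | P2 7-8 | P3 8-9 | P4 9-10 | P1 10-11 | P2 11-12 | P5 12-13 | P3 13-14 | P4 14-15 | P1 15-16 | P2 16-17 | P5 17-18 | P3 18-19 | P4 19-20 | P1 20-21 | P5 21-22 | P3 22-23 | P4 23-24 | P1 24-25 | P5 25-26 | P3 26-27 | P4 27-28 | P1 28-29 | P5 29-30 | P3 30-31 | P4 31-32 | P1 32-33 | P5 33-34 | P4 34-35 | P5 35-38 |
Completion: P1=33  P2=17  P3=31  P4=35  P5=38
Turnaround (C−A): P1=31  P2=12  P3=24  P4=28  P5=29
Finish order: P2 → P3 → P1 → P4 → P5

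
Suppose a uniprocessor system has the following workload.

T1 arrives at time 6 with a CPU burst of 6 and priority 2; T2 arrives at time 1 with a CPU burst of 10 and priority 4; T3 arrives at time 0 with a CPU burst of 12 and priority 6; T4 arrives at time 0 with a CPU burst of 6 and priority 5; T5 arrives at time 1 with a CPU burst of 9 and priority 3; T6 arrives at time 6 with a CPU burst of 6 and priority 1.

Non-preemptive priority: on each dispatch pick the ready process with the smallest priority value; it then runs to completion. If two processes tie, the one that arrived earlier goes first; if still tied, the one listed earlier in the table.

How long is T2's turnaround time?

36

Schedule: | T4 0-6 | T6 6-12 | T1 12-18 | T5 18-27 | T2 27-37 | T3 37-49 |
Completion: T1=18  T2=37  T3=49  T4=6  T5=27  T6=12
Turnaround (C−A): T1=12  T2=36  T3=49  T4=6  T5=26  T6=6
Turnaround(T2) = completion − arrival = 37 − 1 = 36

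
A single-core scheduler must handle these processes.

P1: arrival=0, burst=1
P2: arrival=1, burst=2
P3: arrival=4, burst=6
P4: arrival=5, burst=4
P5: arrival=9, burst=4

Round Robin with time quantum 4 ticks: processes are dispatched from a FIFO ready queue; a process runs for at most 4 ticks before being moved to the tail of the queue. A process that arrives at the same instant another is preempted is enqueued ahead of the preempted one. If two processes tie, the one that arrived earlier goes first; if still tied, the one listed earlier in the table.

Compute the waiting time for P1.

Gantt: | P1 0-1 | P2 1-3 | idle 3-4 | P3 4-8 | P4 8-12 | P3 12-14 | P5 14-18 |
Completion: P1=1  P2=3  P3=14  P4=12  P5=18
Turnaround (C−A): P1=1  P2=2  P3=10  P4=7  P5=9
Waiting(P1) = turnaround − burst = 1 − 1 = 0

0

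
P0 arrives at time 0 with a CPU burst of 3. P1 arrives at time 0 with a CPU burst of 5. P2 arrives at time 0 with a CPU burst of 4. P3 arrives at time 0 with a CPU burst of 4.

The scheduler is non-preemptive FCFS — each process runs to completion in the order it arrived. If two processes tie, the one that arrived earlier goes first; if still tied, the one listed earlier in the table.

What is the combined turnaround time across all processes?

Timeline: | P0 0-3 | P1 3-8 | P2 8-12 | P3 12-16 |
Completion: P0=3  P1=8  P2=12  P3=16
Turnaround (C−A): P0=3  P1=8  P2=12  P3=16
Turnaround = completion − arrival: P0=3, P1=8, P2=12, P3=16
Total turnaround = 3 + 8 + 12 + 16 = 39

39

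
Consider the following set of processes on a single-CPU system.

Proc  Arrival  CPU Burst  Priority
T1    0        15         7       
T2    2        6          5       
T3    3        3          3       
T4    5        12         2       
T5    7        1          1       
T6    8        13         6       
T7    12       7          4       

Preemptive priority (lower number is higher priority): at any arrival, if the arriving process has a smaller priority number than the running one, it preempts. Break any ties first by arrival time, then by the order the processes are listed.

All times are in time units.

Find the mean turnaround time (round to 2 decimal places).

Timeline: | T1 0-2 | T2 2-3 | T3 3-5 | T4 5-7 | T5 7-8 | T4 8-18 | T3 18-19 | T7 19-26 | T2 26-31 | T6 31-44 | T1 44-57 |
Completion: T1=57  T2=31  T3=19  T4=18  T5=8  T6=44  T7=26
Turnaround (C−A): T1=57  T2=29  T3=16  T4=13  T5=1  T6=36  T7=14
Turnaround times: T1=57, T2=29, T3=16, T4=13, T5=1, T6=36, T7=14
Average turnaround = (57+29+16+13+1+36+14) / 7 = 166/7 = 23.71

23.71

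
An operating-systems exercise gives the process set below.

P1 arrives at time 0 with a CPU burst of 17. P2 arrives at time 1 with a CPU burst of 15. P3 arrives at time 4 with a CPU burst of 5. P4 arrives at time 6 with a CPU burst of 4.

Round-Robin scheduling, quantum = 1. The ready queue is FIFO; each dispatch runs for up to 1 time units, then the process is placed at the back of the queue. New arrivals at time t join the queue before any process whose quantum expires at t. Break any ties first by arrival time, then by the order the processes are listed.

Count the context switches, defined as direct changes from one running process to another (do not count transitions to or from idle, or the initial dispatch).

Timeline: | P1 0-1 | P2 1-2 | P1 2-3 | P2 3-4 | P1 4-5 | P3 5-6 | P2 6-7 | P1 7-8 | P4 8-9 | P3 9-10 | P2 10-11 | P1 11-12 | P4 12-13 | P3 13-14 | P2 14-15 | P1 15-16 | P4 16-17 | P3 17-18 | P2 18-19 | P1 19-20 | P4 20-21 | P3 21-22 | P2 22-23 | P1 23-24 | P2 24-25 | P1 25-26 | P2 26-27 | P1 27-28 | P2 28-29 | P1 29-30 | P2 30-31 | P1 31-32 | P2 32-33 | P1 33-34 | P2 34-35 | P1 35-36 | P2 36-37 | P1 37-38 | P2 38-39 | P1 39-41 |
Completion: P1=41  P2=39  P3=22  P4=21

39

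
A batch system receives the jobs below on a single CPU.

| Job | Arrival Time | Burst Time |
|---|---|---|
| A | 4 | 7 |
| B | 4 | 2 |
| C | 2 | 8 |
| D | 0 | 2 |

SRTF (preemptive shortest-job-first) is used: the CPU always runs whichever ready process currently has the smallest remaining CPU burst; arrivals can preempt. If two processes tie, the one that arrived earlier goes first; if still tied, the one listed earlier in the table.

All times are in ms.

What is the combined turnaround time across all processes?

Timeline: | D 0-2 | C 2-4 | B 4-6 | C 6-12 | A 12-19 |
Completion: A=19  B=6  C=12  D=2
Turnaround (C−A): A=15  B=2  C=10  D=2
Turnaround = completion − arrival: A=15, B=2, C=10, D=2
Total turnaround = 15 + 2 + 10 + 2 = 29

29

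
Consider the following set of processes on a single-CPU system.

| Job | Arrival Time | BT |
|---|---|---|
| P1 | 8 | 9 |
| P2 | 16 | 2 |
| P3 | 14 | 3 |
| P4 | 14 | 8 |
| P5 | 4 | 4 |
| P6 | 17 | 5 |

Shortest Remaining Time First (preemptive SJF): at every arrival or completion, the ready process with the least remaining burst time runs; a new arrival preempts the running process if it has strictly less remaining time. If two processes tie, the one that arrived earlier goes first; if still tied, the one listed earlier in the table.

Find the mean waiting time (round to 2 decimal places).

4.00

Gantt: | idle 0-4 | P5 4-8 | P1 8-17 | P2 17-19 | P3 19-22 | P6 22-27 | P4 27-35 |
Completion: P1=17  P2=19  P3=22  P4=35  P5=8  P6=27
Waiting times: P1=0, P2=1, P3=5, P4=13, P5=0, P6=5
Average waiting = (0+1+5+13+0+5) / 6 = 24/6 = 4.00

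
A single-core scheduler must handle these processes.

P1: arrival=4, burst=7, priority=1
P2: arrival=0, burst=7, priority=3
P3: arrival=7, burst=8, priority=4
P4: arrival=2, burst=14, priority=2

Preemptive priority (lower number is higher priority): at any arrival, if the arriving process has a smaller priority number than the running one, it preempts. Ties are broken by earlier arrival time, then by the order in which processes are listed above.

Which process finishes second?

Timeline: | P2 0-2 | P4 2-4 | P1 4-11 | P4 11-23 | P2 23-28 | P3 28-36 |
Completion: P1=11  P2=28  P3=36  P4=23
Finish order: P1 → P4 → P2 → P3

P4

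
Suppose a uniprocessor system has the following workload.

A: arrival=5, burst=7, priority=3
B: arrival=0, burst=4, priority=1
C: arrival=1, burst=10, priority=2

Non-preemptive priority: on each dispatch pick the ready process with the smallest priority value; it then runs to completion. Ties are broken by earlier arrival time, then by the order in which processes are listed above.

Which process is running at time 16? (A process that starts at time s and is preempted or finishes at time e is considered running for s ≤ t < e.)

Timeline: | B 0-4 | C 4-14 | A 14-21 |
Completion: A=21  B=4  C=14
Turnaround (C−A): A=16  B=4  C=13

A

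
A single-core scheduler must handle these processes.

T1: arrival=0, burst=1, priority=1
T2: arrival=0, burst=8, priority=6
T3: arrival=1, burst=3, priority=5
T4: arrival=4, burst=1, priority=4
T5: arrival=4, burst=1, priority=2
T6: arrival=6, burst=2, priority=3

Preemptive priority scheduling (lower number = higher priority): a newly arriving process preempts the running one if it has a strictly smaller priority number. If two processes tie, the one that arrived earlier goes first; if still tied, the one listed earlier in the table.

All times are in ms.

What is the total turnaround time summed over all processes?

25

Timeline: | T1 0-1 | T3 1-4 | T5 4-5 | T4 5-6 | T6 6-8 | T2 8-16 |
Completion: T1=1  T2=16  T3=4  T4=6  T5=5  T6=8
Turnaround (C−A): T1=1  T2=16  T3=3  T4=2  T5=1  T6=2
Turnaround = completion − arrival: T1=1, T2=16, T3=3, T4=2, T5=1, T6=2
Total turnaround = 1 + 16 + 3 + 2 + 1 + 2 = 25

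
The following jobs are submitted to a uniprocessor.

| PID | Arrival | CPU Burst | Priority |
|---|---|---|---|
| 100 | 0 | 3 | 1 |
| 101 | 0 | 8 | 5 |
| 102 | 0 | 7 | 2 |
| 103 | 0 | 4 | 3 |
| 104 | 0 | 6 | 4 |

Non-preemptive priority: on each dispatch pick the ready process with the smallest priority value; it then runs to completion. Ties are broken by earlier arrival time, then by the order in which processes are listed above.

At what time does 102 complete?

10

Schedule: | 100 0-3 | 102 3-10 | 103 10-14 | 104 14-20 | 101 20-28 |
Completion: 100=3  101=28  102=10  103=14  104=20
Turnaround (C−A): 100=3  101=28  102=10  103=14  104=20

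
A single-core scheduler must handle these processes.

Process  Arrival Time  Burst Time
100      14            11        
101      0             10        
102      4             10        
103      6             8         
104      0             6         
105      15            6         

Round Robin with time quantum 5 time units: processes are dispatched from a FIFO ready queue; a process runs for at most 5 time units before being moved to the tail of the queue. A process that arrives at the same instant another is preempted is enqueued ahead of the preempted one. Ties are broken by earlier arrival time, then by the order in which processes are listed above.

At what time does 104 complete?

Timeline: | 101 0-5 | 104 5-10 | 102 10-15 | 101 15-20 | 103 20-25 | 104 25-26 | 100 26-31 | 105 31-36 | 102 36-41 | 103 41-44 | 100 44-49 | 105 49-50 | 100 50-51 |
Completion: 100=51  101=20  102=41  103=44  104=26  105=50

26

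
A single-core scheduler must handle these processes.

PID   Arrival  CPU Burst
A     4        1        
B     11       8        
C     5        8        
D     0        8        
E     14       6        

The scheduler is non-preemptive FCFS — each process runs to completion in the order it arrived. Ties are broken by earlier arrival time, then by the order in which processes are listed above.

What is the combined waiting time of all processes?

25

Gantt: | D 0-8 | A 8-9 | C 9-17 | B 17-25 | E 25-31 |
Completion: A=9  B=25  C=17  D=8  E=31
Waiting = turnaround − burst: A=4, B=6, C=4, D=0, E=11
Total waiting = 4 + 6 + 4 + 0 + 11 = 25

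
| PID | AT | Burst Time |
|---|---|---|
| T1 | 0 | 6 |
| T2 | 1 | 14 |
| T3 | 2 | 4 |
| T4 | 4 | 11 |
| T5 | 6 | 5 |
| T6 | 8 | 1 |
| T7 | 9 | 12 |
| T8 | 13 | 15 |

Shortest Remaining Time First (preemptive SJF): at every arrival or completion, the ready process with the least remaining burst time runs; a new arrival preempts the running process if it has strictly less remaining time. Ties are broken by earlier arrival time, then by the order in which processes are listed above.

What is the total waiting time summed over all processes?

118

Timeline: | T1 0-6 | T3 6-8 | T6 8-9 | T3 9-11 | T5 11-16 | T4 16-27 | T7 27-39 | T2 39-53 | T8 53-68 |
Completion: T1=6  T2=53  T3=11  T4=27  T5=16  T6=9  T7=39  T8=68
Turnaround (C−A): T1=6  T2=52  T3=9  T4=23  T5=10  T6=1  T7=30  T8=55
Waiting = turnaround − burst: T1=0, T2=38, T3=5, T4=12, T5=5, T6=0, T7=18, T8=40
Total waiting = 0 + 38 + 5 + 12 + 5 + 0 + 18 + 40 = 118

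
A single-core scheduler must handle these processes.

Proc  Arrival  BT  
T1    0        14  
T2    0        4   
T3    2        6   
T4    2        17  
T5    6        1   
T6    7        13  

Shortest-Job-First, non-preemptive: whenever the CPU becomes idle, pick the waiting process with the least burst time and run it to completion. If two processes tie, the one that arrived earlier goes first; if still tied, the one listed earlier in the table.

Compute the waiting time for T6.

Schedule: | T2 0-4 | T3 4-10 | T5 10-11 | T6 11-24 | T1 24-38 | T4 38-55 |
Completion: T1=38  T2=4  T3=10  T4=55  T5=11  T6=24
Turnaround (C−A): T1=38  T2=4  T3=8  T4=53  T5=5  T6=17
Waiting(T6) = turnaround − burst = 17 − 13 = 4

4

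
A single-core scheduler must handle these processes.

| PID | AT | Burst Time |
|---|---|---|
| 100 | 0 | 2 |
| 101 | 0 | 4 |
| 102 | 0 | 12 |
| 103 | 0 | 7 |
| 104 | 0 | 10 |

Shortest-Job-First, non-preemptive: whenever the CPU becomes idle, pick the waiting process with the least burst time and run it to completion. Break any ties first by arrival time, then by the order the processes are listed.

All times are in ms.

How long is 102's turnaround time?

35

Gantt: | 100 0-2 | 101 2-6 | 103 6-13 | 104 13-23 | 102 23-35 |
Completion: 100=2  101=6  102=35  103=13  104=23
Turnaround (C−A): 100=2  101=6  102=35  103=13  104=23
Turnaround(102) = completion − arrival = 35 − 0 = 35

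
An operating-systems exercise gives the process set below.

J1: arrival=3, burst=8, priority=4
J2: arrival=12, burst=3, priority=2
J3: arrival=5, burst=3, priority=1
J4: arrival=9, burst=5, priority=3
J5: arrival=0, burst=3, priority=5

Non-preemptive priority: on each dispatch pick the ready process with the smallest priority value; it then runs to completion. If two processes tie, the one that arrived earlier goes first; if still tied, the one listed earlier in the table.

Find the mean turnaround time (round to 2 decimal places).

7.60

Schedule: | J5 0-3 | J1 3-11 | J3 11-14 | J2 14-17 | J4 17-22 |
Completion: J1=11  J2=17  J3=14  J4=22  J5=3
Turnaround times: J1=8, J2=5, J3=9, J4=13, J5=3
Average turnaround = (8+5+9+13+3) / 5 = 38/5 = 7.60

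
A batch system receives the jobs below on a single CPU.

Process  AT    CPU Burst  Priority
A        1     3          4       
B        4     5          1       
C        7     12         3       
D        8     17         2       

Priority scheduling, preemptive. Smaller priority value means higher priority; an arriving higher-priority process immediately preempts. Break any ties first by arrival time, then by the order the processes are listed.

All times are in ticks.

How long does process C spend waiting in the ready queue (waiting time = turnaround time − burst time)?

19

Schedule: | idle 0-1 | A 1-4 | B 4-9 | D 9-26 | C 26-38 |
Completion: A=4  B=9  C=38  D=26
Turnaround (C−A): A=3  B=5  C=31  D=18
Waiting(C) = turnaround − burst = 31 − 12 = 19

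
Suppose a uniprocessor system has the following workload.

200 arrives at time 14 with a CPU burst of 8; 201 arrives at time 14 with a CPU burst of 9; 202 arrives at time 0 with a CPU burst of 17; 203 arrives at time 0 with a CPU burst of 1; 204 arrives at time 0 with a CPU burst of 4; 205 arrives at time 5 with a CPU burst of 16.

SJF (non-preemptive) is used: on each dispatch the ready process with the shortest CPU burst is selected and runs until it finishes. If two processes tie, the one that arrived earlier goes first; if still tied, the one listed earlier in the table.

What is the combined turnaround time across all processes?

116

Timeline: | 203 0-1 | 204 1-5 | 205 5-21 | 200 21-29 | 201 29-38 | 202 38-55 |
Completion: 200=29  201=38  202=55  203=1  204=5  205=21
Turnaround (C−A): 200=15  201=24  202=55  203=1  204=5  205=16
Turnaround = completion − arrival: 200=15, 201=24, 202=55, 203=1, 204=5, 205=16
Total turnaround = 15 + 24 + 55 + 1 + 5 + 16 = 116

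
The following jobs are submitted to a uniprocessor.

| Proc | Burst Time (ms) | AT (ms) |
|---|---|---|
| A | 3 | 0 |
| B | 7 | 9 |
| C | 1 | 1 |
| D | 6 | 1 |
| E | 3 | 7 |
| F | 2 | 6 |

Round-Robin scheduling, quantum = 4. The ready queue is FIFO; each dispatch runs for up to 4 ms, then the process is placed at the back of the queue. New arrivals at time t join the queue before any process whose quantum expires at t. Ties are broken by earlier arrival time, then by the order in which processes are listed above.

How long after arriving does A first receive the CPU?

0

Timeline: | A 0-3 | C 3-4 | D 4-8 | F 8-10 | E 10-13 | D 13-15 | B 15-22 |
Completion: A=3  B=22  C=4  D=15  E=13  F=10
Turnaround (C−A): A=3  B=13  C=3  D=14  E=6  F=4
Response(A) = first start − arrival = 0 − 0 = 0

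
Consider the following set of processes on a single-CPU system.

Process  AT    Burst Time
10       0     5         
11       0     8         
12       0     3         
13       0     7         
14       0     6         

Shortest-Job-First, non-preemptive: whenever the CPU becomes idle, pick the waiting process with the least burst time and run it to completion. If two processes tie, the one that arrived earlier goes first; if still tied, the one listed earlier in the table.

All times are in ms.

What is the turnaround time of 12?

3

Timeline: | 12 0-3 | 10 3-8 | 14 8-14 | 13 14-21 | 11 21-29 |
Completion: 10=8  11=29  12=3  13=21  14=14
Turnaround(12) = completion − arrival = 3 − 0 = 3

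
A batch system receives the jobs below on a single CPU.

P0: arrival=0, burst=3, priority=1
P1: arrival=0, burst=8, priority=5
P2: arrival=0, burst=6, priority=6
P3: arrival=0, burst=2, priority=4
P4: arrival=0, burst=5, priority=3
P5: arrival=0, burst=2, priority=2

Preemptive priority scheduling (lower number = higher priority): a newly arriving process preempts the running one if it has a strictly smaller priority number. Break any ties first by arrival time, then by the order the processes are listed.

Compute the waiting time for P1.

Gantt: | P0 0-3 | P5 3-5 | P4 5-10 | P3 10-12 | P1 12-20 | P2 20-26 |
Completion: P0=3  P1=20  P2=26  P3=12  P4=10  P5=5
Waiting(P1) = turnaround − burst = 20 − 8 = 12

12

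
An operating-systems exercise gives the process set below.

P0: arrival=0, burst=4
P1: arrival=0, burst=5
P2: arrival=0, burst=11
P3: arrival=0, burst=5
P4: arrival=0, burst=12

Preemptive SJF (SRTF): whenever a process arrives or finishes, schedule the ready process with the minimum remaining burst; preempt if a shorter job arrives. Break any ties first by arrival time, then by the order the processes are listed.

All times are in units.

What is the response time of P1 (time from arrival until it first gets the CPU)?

Schedule: | P0 0-4 | P1 4-9 | P3 9-14 | P2 14-25 | P4 25-37 |
Completion: P0=4  P1=9  P2=25  P3=14  P4=37
Turnaround (C−A): P0=4  P1=9  P2=25  P3=14  P4=37
Response(P1) = first start − arrival = 4 − 0 = 4

4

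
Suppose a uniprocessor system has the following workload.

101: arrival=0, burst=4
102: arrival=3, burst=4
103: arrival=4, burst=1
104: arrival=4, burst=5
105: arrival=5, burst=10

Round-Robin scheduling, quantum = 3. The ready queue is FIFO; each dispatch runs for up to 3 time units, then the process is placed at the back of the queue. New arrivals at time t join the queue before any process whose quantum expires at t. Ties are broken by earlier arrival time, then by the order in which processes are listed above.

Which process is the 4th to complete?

104

Gantt: | 101 0-3 | 102 3-6 | 101 6-7 | 103 7-8 | 104 8-11 | 105 11-14 | 102 14-15 | 104 15-17 | 105 17-24 |
Completion: 101=7  102=15  103=8  104=17  105=24
Turnaround (C−A): 101=7  102=12  103=4  104=13  105=19
Finish order: 101 → 103 → 102 → 104 → 105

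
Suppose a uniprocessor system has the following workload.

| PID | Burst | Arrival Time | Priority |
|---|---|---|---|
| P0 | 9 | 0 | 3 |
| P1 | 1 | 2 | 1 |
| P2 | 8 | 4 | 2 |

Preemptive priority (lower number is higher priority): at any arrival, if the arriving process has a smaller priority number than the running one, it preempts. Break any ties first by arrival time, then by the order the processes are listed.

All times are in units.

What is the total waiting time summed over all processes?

Timeline: | P0 0-2 | P1 2-3 | P0 3-4 | P2 4-12 | P0 12-18 |
Completion: P0=18  P1=3  P2=12
Waiting = turnaround − burst: P0=9, P1=0, P2=0
Total waiting = 9 + 0 + 0 = 9

9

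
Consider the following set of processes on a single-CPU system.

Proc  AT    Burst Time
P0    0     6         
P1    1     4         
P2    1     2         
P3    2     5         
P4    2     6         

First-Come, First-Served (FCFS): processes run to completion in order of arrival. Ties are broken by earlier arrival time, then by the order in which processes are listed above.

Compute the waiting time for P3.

10

Timeline: | P0 0-6 | P1 6-10 | P2 10-12 | P3 12-17 | P4 17-23 |
Completion: P0=6  P1=10  P2=12  P3=17  P4=23
Waiting(P3) = turnaround − burst = 15 − 5 = 10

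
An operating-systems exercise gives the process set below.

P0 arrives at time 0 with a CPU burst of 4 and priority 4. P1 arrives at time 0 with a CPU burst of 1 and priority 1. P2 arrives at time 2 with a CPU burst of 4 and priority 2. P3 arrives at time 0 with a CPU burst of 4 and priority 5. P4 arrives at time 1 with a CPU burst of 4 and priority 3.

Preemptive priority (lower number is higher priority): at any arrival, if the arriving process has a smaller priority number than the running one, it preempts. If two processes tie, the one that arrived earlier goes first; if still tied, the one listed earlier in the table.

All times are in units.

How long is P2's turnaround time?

4

Gantt: | P1 0-1 | P4 1-2 | P2 2-6 | P4 6-9 | P0 9-13 | P3 13-17 |
Completion: P0=13  P1=1  P2=6  P3=17  P4=9
Turnaround (C−A): P0=13  P1=1  P2=4  P3=17  P4=8
Turnaround(P2) = completion − arrival = 6 − 2 = 4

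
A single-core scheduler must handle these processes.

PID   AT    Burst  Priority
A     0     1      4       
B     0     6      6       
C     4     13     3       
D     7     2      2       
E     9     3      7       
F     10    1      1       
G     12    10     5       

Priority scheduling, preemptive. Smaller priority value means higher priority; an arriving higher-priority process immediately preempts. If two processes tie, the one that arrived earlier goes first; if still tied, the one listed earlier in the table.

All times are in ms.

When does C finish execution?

20

Schedule: | A 0-1 | B 1-4 | C 4-7 | D 7-9 | C 9-10 | F 10-11 | C 11-20 | G 20-30 | B 30-33 | E 33-36 |
Completion: A=1  B=33  C=20  D=9  E=36  F=11  G=30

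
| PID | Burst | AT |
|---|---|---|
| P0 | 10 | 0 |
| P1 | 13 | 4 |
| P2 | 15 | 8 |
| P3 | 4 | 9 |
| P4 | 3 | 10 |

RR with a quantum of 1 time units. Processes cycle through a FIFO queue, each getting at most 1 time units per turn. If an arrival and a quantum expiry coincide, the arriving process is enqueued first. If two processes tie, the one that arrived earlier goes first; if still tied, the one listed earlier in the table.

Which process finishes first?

P4

Schedule: | P0 0-4 | P1 4-5 | P0 5-6 | P1 6-7 | P0 7-8 | P1 8-9 | P2 9-10 | P0 10-11 | P3 11-12 | P1 12-13 | P4 13-14 | P2 14-15 | P0 15-16 | P3 16-17 | P1 17-18 | P4 18-19 | P2 19-20 | P0 20-21 | P3 21-22 | P1 22-23 | P4 23-24 | P2 24-25 | P0 25-26 | P3 26-27 | P1 27-28 | P2 28-29 | P1 29-30 | P2 30-31 | P1 31-32 | P2 32-33 | P1 33-34 | P2 34-35 | P1 35-36 | P2 36-37 | P1 37-38 | P2 38-39 | P1 39-40 | P2 40-45 |
Completion: P0=26  P1=40  P2=45  P3=27  P4=24
Turnaround (C−A): P0=26  P1=36  P2=37  P3=18  P4=14
Finish order: P4 → P0 → P3 → P1 → P2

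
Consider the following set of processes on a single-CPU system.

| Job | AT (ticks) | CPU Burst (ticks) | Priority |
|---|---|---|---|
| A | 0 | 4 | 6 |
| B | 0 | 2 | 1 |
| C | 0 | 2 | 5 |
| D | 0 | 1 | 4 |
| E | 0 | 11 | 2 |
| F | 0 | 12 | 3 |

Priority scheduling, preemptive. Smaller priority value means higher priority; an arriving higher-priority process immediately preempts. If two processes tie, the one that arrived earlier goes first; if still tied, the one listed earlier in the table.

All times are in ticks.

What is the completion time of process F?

Schedule: | B 0-2 | E 2-13 | F 13-25 | D 25-26 | C 26-28 | A 28-32 |
Completion: A=32  B=2  C=28  D=26  E=13  F=25
Turnaround (C−A): A=32  B=2  C=28  D=26  E=13  F=25

25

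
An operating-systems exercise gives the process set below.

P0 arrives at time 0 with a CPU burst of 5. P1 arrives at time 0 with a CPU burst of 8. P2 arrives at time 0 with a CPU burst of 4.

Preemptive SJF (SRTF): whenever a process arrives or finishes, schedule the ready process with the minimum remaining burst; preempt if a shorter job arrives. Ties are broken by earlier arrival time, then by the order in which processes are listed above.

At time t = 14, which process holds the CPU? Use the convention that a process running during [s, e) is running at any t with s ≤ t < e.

P1

Timeline: | P2 0-4 | P0 4-9 | P1 9-17 |
Completion: P0=9  P1=17  P2=4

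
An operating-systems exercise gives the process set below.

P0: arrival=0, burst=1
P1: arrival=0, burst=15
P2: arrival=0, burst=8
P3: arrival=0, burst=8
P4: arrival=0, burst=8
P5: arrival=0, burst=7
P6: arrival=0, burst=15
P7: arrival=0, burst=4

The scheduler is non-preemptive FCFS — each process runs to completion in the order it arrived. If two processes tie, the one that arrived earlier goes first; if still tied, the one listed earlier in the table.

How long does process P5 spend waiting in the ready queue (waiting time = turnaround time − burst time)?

40

Schedule: | P0 0-1 | P1 1-16 | P2 16-24 | P3 24-32 | P4 32-40 | P5 40-47 | P6 47-62 | P7 62-66 |
Completion: P0=1  P1=16  P2=24  P3=32  P4=40  P5=47  P6=62  P7=66
Turnaround (C−A): P0=1  P1=16  P2=24  P3=32  P4=40  P5=47  P6=62  P7=66
Waiting(P5) = turnaround − burst = 47 − 7 = 40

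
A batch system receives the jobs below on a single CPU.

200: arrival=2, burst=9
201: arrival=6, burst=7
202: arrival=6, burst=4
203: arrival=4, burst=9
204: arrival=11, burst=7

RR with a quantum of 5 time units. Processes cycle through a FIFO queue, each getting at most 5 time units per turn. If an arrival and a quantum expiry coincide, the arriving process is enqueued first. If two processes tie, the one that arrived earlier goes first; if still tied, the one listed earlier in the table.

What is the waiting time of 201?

23

Schedule: | idle 0-2 | 200 2-7 | 203 7-12 | 201 12-17 | 202 17-21 | 200 21-25 | 204 25-30 | 203 30-34 | 201 34-36 | 204 36-38 |
Completion: 200=25  201=36  202=21  203=34  204=38
Turnaround (C−A): 200=23  201=30  202=15  203=30  204=27
Waiting(201) = turnaround − burst = 30 − 7 = 23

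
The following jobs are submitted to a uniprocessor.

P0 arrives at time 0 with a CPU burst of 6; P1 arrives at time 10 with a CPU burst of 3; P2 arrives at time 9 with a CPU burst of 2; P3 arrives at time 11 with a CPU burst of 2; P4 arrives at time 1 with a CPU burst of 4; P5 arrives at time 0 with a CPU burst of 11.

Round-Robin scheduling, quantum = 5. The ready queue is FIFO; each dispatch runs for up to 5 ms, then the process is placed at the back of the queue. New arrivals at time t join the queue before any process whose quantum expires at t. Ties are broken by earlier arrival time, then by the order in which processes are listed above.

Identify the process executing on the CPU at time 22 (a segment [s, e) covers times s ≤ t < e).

P5

Gantt: | P0 0-5 | P5 5-10 | P4 10-14 | P0 14-15 | P2 15-17 | P1 17-20 | P5 20-25 | P3 25-27 | P5 27-28 |
Completion: P0=15  P1=20  P2=17  P3=27  P4=14  P5=28
Turnaround (C−A): P0=15  P1=10  P2=8  P3=16  P4=13  P5=28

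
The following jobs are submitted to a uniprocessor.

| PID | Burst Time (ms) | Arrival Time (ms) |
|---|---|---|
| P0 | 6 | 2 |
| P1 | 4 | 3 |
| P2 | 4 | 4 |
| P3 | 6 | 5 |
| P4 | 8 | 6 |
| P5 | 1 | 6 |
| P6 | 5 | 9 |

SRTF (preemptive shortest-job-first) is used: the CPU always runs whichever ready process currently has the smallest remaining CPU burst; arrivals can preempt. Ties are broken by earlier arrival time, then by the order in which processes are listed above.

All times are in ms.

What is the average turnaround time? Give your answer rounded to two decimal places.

13.57

Timeline: | idle 0-2 | P0 2-3 | P1 3-7 | P5 7-8 | P2 8-12 | P0 12-17 | P6 17-22 | P3 22-28 | P4 28-36 |
Completion: P0=17  P1=7  P2=12  P3=28  P4=36  P5=8  P6=22
Turnaround times: P0=15, P1=4, P2=8, P3=23, P4=30, P5=2, P6=13
Average turnaround = (15+4+8+23+30+2+13) / 7 = 95/7 = 13.57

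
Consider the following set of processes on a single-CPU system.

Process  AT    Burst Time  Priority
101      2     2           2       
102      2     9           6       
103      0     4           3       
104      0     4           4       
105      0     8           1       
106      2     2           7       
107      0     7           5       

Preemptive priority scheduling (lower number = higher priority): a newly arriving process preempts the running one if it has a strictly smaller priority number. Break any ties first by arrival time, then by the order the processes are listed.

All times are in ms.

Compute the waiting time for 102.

Gantt: | 105 0-8 | 101 8-10 | 103 10-14 | 104 14-18 | 107 18-25 | 102 25-34 | 106 34-36 |
Completion: 101=10  102=34  103=14  104=18  105=8  106=36  107=25
Waiting(102) = turnaround − burst = 32 − 9 = 23

23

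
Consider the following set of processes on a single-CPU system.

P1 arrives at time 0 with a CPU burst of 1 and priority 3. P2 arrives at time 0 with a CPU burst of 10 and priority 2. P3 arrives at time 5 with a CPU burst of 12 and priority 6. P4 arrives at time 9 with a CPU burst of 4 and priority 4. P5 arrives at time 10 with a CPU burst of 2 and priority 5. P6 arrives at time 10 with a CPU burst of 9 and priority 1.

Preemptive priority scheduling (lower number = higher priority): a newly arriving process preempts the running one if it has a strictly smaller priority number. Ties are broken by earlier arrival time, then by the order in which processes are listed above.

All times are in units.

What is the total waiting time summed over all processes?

Schedule: | P2 0-10 | P6 10-19 | P1 19-20 | P4 20-24 | P5 24-26 | P3 26-38 |
Completion: P1=20  P2=10  P3=38  P4=24  P5=26  P6=19
Waiting = turnaround − burst: P1=19, P2=0, P3=21, P4=11, P5=14, P6=0
Total waiting = 19 + 0 + 21 + 11 + 14 + 0 = 65

65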